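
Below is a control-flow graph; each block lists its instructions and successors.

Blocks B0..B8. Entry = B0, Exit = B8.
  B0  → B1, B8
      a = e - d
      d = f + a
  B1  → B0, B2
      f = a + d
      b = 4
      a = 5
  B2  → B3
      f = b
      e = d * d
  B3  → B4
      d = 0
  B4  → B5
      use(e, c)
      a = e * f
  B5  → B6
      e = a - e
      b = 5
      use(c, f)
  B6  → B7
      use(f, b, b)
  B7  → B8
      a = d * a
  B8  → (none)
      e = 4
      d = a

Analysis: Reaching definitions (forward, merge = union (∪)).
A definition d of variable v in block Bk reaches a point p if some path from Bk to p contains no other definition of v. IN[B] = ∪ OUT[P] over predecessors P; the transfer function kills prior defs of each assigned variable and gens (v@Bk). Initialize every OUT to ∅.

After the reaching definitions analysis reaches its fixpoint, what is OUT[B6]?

Converged values:
  B0:  IN={a@B1, b@B1, d@B0, f@B1}  OUT={a@B0, b@B1, d@B0, f@B1}
  B1:  IN={a@B0, b@B1, d@B0, f@B1}  OUT={a@B1, b@B1, d@B0, f@B1}
  B2:  IN={a@B1, b@B1, d@B0, f@B1}  OUT={a@B1, b@B1, d@B0, e@B2, f@B2}
  B3:  IN={a@B1, b@B1, d@B0, e@B2, f@B2}  OUT={a@B1, b@B1, d@B3, e@B2, f@B2}
  B4:  IN={a@B1, b@B1, d@B3, e@B2, f@B2}  OUT={a@B4, b@B1, d@B3, e@B2, f@B2}
  B5:  IN={a@B4, b@B1, d@B3, e@B2, f@B2}  OUT={a@B4, b@B5, d@B3, e@B5, f@B2}
  B6:  IN={a@B4, b@B5, d@B3, e@B5, f@B2}  OUT={a@B4, b@B5, d@B3, e@B5, f@B2}
  B7:  IN={a@B4, b@B5, d@B3, e@B5, f@B2}  OUT={a@B7, b@B5, d@B3, e@B5, f@B2}
  B8:  IN={a@B0, a@B7, b@B1, b@B5, d@B0, d@B3, e@B5, f@B1, f@B2}  OUT={a@B0, a@B7, b@B1, b@B5, d@B8, e@B8, f@B1, f@B2}

Merge at B6: IN[B6] = OUT[B5] = {a@B4, b@B5, d@B3, e@B5, f@B2}
Applying B6's transfer function to that IN value gives OUT[B6] (row B6 above).

Answer: {a@B4, b@B5, d@B3, e@B5, f@B2}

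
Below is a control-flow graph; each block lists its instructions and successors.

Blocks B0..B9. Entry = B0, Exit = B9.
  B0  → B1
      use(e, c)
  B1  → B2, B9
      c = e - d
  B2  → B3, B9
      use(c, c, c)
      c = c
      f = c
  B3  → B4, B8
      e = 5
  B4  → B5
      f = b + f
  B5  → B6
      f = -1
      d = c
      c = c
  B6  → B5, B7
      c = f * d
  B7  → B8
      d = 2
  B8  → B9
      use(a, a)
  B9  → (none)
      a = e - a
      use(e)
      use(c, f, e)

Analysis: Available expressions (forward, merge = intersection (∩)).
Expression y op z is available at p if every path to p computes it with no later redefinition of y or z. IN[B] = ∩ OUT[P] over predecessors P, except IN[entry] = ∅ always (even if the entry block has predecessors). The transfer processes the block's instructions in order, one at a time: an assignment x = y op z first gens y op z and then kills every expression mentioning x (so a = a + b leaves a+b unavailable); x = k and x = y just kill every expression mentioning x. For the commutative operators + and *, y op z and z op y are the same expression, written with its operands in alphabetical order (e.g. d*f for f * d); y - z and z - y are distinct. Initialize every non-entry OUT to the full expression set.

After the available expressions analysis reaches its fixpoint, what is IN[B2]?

Fixpoint table:
  B0: | IN={} | OUT={}
  B1: | IN={} | OUT={e-d}
  B2: | IN={e-d} | OUT={e-d}
  B3: | IN={e-d} | OUT={}
  B4: | IN={} | OUT={}
  B5: | IN={} | OUT={}
  B6: | IN={} | OUT={d*f}
  B7: | IN={d*f} | OUT={}
  B8: | IN={} | OUT={}
  B9: | IN={} | OUT={}

Merge at B2: IN[B2] = OUT[B1] = {e-d}

Answer: {e-d}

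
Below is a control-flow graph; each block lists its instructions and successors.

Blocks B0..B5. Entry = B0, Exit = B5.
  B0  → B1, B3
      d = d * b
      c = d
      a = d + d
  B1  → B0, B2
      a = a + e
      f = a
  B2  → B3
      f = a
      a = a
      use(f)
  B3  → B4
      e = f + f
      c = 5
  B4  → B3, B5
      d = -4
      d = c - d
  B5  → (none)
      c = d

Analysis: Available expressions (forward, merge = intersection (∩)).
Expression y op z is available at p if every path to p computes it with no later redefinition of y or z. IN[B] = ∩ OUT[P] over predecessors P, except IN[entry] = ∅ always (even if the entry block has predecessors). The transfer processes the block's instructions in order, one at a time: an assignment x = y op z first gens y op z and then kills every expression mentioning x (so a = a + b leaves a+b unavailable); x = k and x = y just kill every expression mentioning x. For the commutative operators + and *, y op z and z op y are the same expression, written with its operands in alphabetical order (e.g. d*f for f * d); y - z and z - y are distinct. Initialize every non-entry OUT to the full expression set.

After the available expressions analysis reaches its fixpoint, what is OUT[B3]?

Answer: {f+f}

Working:
Fixpoint table:
  B0:   IN={}   OUT={d+d}
  B1:   IN={d+d}   OUT={d+d}
  B2:   IN={d+d}   OUT={d+d}
  B3:   IN={}   OUT={f+f}
  B4:   IN={f+f}   OUT={f+f}
  B5:   IN={f+f}   OUT={f+f}

Merge at B3: IN[B3] = OUT[B0] ∩ OUT[B2] ∩ OUT[B4] = {}
Applying B3's transfer function to that IN value gives OUT[B3] (row B3 above).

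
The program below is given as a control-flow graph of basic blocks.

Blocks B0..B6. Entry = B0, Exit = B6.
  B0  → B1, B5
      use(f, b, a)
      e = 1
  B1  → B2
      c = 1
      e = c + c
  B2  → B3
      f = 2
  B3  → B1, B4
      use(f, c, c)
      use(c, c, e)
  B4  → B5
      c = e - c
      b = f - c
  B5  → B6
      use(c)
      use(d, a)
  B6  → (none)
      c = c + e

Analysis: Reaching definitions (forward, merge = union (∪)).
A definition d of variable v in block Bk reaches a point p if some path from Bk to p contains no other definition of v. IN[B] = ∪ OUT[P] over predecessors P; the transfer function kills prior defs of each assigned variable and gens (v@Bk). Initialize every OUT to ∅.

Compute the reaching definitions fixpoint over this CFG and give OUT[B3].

Answer: {c@B1, e@B1, f@B2}

Derivation:
Per-block solution:
  B0:  IN={}  OUT={e@B0}
  B1:  IN={c@B1, e@B0, e@B1, f@B2}  OUT={c@B1, e@B1, f@B2}
  B2:  IN={c@B1, e@B1, f@B2}  OUT={c@B1, e@B1, f@B2}
  B3:  IN={c@B1, e@B1, f@B2}  OUT={c@B1, e@B1, f@B2}
  B4:  IN={c@B1, e@B1, f@B2}  OUT={b@B4, c@B4, e@B1, f@B2}
  B5:  IN={b@B4, c@B4, e@B0, e@B1, f@B2}  OUT={b@B4, c@B4, e@B0, e@B1, f@B2}
  B6:  IN={b@B4, c@B4, e@B0, e@B1, f@B2}  OUT={b@B4, c@B6, e@B0, e@B1, f@B2}

Merge at B3: IN[B3] = OUT[B2] = {c@B1, e@B1, f@B2}
Applying B3's transfer function to that IN value gives OUT[B3] (row B3 above).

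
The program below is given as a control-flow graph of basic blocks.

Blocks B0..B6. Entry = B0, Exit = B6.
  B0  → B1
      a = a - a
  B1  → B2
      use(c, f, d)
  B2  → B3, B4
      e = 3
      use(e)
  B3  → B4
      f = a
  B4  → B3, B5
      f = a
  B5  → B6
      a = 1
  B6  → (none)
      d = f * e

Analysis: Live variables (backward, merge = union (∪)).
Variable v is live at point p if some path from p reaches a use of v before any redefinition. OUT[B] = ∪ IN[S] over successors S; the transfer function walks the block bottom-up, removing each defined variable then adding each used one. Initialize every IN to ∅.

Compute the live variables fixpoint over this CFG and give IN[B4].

Fixpoint table:
  B0:  IN={a, c, d, f}  OUT={a, c, d, f}
  B1:  IN={a, c, d, f}  OUT={a}
  B2:  IN={a}  OUT={a, e}
  B3:  IN={a, e}  OUT={a, e}
  B4:  IN={a, e}  OUT={a, e, f}
  B5:  IN={e, f}  OUT={e, f}
  B6:  IN={e, f}  OUT={}

Merge at B4: OUT[B4] = IN[B3] ⊔ IN[B5] = {a, e, f}
Applying B4's transfer function to that OUT value gives IN[B4] (row B4 above).

Answer: {a, e}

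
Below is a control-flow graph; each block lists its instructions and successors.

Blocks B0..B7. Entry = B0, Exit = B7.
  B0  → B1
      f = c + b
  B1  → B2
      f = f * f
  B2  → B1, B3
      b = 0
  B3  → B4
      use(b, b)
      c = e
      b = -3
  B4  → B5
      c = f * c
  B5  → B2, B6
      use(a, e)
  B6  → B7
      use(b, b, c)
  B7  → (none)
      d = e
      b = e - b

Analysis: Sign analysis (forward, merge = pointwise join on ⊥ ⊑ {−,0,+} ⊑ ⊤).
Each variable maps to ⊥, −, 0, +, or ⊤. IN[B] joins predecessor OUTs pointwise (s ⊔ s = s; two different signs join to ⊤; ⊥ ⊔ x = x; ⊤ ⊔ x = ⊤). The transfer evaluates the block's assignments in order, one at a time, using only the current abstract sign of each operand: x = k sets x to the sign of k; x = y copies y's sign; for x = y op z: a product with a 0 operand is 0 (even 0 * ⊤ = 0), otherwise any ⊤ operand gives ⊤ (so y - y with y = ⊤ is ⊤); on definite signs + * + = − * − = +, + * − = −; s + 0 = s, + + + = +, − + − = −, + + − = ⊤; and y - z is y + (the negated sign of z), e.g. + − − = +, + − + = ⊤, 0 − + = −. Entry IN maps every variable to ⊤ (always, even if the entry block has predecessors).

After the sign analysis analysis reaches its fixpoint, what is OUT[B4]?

Converged values:
  B0:   IN=(all ⊤)   OUT=(all ⊤)
  B1:   IN=(all ⊤)   OUT=(all ⊤)
  B2:   IN=(all ⊤)   OUT={b:0; rest ⊤}
  B3:   IN={b:0; rest ⊤}   OUT={b:-; rest ⊤}
  B4:   IN={b:-; rest ⊤}   OUT={b:-; rest ⊤}
  B5:   IN={b:-; rest ⊤}   OUT={b:-; rest ⊤}
  B6:   IN={b:-; rest ⊤}   OUT={b:-; rest ⊤}
  B7:   IN={b:-; rest ⊤}   OUT=(all ⊤)

Merge at B4: IN[B4] = OUT[B3] = {a: ⊤, b: -, c: ⊤, d: ⊤, e: ⊤, f: ⊤}
Applying B4's transfer function to that IN value gives OUT[B4] (row B4 above).

Answer: {a: ⊤, b: -, c: ⊤, d: ⊤, e: ⊤, f: ⊤}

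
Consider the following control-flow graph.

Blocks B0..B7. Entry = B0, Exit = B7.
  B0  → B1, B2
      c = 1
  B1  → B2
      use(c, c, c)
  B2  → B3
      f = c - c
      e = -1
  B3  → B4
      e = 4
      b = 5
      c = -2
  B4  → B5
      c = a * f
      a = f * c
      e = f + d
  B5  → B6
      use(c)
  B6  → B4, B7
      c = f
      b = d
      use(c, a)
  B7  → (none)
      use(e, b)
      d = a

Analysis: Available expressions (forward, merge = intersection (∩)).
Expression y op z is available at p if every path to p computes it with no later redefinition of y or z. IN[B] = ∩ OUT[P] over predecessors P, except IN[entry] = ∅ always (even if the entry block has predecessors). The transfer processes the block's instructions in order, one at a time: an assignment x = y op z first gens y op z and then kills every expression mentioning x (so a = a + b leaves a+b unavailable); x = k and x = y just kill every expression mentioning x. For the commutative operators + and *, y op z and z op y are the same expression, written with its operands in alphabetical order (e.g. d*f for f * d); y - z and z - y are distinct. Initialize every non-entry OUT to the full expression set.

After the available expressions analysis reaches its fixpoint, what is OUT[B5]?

Answer: {c*f, d+f}

Trace:
Converged values:
  B0:  IN={}  OUT={}
  B1:  IN={}  OUT={}
  B2:  IN={}  OUT={c-c}
  B3:  IN={c-c}  OUT={}
  B4:  IN={}  OUT={c*f, d+f}
  B5:  IN={c*f, d+f}  OUT={c*f, d+f}
  B6:  IN={c*f, d+f}  OUT={d+f}
  B7:  IN={d+f}  OUT={}

Merge at B5: IN[B5] = OUT[B4] = {c*f, d+f}
Applying B5's transfer function to that IN value gives OUT[B5] (row B5 above).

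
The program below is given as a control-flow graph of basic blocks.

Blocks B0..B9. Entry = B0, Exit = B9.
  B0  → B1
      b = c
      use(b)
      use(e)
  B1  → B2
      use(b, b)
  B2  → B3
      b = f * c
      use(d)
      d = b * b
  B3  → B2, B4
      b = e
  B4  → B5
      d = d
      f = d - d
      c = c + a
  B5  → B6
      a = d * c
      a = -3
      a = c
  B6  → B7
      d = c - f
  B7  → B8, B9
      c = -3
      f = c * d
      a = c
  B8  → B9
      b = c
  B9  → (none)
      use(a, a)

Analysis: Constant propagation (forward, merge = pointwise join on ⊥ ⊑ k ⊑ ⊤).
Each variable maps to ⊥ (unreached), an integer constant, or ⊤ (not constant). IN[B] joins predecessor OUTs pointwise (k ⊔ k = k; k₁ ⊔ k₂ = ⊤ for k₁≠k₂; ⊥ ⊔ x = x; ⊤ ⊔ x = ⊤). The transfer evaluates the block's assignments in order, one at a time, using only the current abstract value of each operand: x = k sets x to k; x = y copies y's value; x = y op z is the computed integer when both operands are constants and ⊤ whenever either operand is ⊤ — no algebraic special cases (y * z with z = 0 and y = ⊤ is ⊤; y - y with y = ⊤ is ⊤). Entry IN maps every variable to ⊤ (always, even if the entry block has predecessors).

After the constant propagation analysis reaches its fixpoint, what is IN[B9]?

Answer: {a: -3, b: ⊤, c: -3, d: ⊤, e: ⊤, f: ⊤}

Trace:
Converged values:
  B0:   IN=(all ⊤)   OUT=(all ⊤)
  B1:   IN=(all ⊤)   OUT=(all ⊤)
  B2:   IN=(all ⊤)   OUT=(all ⊤)
  B3:   IN=(all ⊤)   OUT=(all ⊤)
  B4:   IN=(all ⊤)   OUT=(all ⊤)
  B5:   IN=(all ⊤)   OUT=(all ⊤)
  B6:   IN=(all ⊤)   OUT=(all ⊤)
  B7:   IN=(all ⊤)   OUT={a:-3, c:-3; rest ⊤}
  B8:   IN={a:-3, c:-3; rest ⊤}   OUT={a:-3, b:-3, c:-3; rest ⊤}
  B9:   IN={a:-3, c:-3; rest ⊤}   OUT={a:-3, c:-3; rest ⊤}

Merge at B9: IN[B9] = OUT[B7] ⊔ OUT[B8] = {a: -3, b: ⊤, c: -3, d: ⊤, e: ⊤, f: ⊤}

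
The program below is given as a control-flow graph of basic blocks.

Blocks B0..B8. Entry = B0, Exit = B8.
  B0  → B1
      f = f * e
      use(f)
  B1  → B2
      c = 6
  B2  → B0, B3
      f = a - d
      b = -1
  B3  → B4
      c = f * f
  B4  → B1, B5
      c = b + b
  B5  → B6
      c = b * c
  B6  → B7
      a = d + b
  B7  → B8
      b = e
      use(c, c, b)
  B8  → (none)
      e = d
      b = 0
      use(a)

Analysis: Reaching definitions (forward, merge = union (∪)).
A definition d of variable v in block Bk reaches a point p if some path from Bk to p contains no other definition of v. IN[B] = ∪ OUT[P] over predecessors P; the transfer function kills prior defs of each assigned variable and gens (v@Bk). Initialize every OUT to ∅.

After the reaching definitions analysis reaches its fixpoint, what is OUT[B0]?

Per-block solution:
  B0: | IN={b@B2, c@B1, f@B2} | OUT={b@B2, c@B1, f@B0}
  B1: | IN={b@B2, c@B1, c@B4, f@B0, f@B2} | OUT={b@B2, c@B1, f@B0, f@B2}
  B2: | IN={b@B2, c@B1, f@B0, f@B2} | OUT={b@B2, c@B1, f@B2}
  B3: | IN={b@B2, c@B1, f@B2} | OUT={b@B2, c@B3, f@B2}
  B4: | IN={b@B2, c@B3, f@B2} | OUT={b@B2, c@B4, f@B2}
  B5: | IN={b@B2, c@B4, f@B2} | OUT={b@B2, c@B5, f@B2}
  B6: | IN={b@B2, c@B5, f@B2} | OUT={a@B6, b@B2, c@B5, f@B2}
  B7: | IN={a@B6, b@B2, c@B5, f@B2} | OUT={a@B6, b@B7, c@B5, f@B2}
  B8: | IN={a@B6, b@B7, c@B5, f@B2} | OUT={a@B6, b@B8, c@B5, e@B8, f@B2}

Merge at B0 (entry node, so the boundary value {} is joined with the incoming edge(s)): IN[B0] = {} ⊔ OUT[B2] = {b@B2, c@B1, f@B2}
Applying B0's transfer function to that IN value gives OUT[B0] (row B0 above).

Answer: {b@B2, c@B1, f@B0}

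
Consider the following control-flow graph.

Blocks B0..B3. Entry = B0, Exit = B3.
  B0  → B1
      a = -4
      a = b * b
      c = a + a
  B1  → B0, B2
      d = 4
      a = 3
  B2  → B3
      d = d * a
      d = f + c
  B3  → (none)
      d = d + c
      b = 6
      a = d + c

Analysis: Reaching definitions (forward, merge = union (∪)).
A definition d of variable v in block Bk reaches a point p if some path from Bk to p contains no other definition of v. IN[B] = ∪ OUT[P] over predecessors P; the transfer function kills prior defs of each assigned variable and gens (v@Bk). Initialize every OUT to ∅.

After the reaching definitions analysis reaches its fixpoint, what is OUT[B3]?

Per-block solution:
  B0: | IN={a@B1, c@B0, d@B1} | OUT={a@B0, c@B0, d@B1}
  B1: | IN={a@B0, c@B0, d@B1} | OUT={a@B1, c@B0, d@B1}
  B2: | IN={a@B1, c@B0, d@B1} | OUT={a@B1, c@B0, d@B2}
  B3: | IN={a@B1, c@B0, d@B2} | OUT={a@B3, b@B3, c@B0, d@B3}

Merge at B3: IN[B3] = OUT[B2] = {a@B1, c@B0, d@B2}
Applying B3's transfer function to that IN value gives OUT[B3] (row B3 above).

Answer: {a@B3, b@B3, c@B0, d@B3}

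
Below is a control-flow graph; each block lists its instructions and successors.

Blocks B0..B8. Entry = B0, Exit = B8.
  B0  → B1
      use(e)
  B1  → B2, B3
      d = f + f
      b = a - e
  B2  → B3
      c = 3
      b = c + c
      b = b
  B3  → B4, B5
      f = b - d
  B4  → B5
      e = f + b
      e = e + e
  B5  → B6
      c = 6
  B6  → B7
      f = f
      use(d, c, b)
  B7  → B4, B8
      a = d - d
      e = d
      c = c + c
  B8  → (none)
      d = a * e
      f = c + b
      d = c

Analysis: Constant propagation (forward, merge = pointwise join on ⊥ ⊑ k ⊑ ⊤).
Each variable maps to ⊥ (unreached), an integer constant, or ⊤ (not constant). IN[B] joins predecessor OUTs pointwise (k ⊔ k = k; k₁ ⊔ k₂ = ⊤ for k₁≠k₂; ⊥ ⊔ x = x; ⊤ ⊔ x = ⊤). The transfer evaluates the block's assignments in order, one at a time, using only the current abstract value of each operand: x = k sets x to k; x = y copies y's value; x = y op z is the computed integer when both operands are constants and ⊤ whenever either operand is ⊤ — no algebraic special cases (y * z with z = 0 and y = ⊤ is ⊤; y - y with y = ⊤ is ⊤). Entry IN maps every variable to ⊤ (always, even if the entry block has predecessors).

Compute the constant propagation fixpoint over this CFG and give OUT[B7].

Answer: {a: ⊤, b: ⊤, c: 12, d: ⊤, e: ⊤, f: ⊤}

Derivation:
Fixpoint table:
  B0: | IN=(all ⊤) | OUT=(all ⊤)
  B1: | IN=(all ⊤) | OUT=(all ⊤)
  B2: | IN=(all ⊤) | OUT={b:6, c:3; rest ⊤}
  B3: | IN=(all ⊤) | OUT=(all ⊤)
  B4: | IN=(all ⊤) | OUT=(all ⊤)
  B5: | IN=(all ⊤) | OUT={c:6; rest ⊤}
  B6: | IN={c:6; rest ⊤} | OUT={c:6; rest ⊤}
  B7: | IN={c:6; rest ⊤} | OUT={c:12; rest ⊤}
  B8: | IN={c:12; rest ⊤} | OUT={c:12, d:12; rest ⊤}

Merge at B7: IN[B7] = OUT[B6] = {a: ⊤, b: ⊤, c: 6, d: ⊤, e: ⊤, f: ⊤}
Applying B7's transfer function to that IN value gives OUT[B7] (row B7 above).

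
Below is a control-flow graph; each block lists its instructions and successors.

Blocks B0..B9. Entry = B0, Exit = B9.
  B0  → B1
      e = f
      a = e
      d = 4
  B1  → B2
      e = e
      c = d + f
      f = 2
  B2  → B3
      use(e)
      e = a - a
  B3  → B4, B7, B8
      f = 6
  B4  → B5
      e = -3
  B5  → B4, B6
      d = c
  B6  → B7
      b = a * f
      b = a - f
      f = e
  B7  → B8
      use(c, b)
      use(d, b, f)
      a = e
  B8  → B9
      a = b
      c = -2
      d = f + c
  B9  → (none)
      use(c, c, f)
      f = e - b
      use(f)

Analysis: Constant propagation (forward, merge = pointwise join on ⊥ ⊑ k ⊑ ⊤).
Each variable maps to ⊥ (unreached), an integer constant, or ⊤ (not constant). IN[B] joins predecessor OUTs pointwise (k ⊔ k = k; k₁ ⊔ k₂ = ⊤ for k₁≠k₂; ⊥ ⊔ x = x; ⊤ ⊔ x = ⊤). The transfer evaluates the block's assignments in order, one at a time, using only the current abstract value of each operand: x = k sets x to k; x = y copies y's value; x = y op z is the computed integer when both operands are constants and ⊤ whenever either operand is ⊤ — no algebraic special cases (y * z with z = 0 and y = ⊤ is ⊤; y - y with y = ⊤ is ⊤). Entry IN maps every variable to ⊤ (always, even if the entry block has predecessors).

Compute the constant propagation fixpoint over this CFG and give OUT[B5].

Answer: {a: ⊤, b: ⊤, c: ⊤, d: ⊤, e: -3, f: 6}

Working:
Converged values:
  B0:   IN=(all ⊤)   OUT={d:4; rest ⊤}
  B1:   IN={d:4; rest ⊤}   OUT={d:4, f:2; rest ⊤}
  B2:   IN={d:4, f:2; rest ⊤}   OUT={d:4, f:2; rest ⊤}
  B3:   IN={d:4, f:2; rest ⊤}   OUT={d:4, f:6; rest ⊤}
  B4:   IN={f:6; rest ⊤}   OUT={e:-3, f:6; rest ⊤}
  B5:   IN={e:-3, f:6; rest ⊤}   OUT={e:-3, f:6; rest ⊤}
  B6:   IN={e:-3, f:6; rest ⊤}   OUT={e:-3, f:-3; rest ⊤}
  B7:   IN=(all ⊤)   OUT=(all ⊤)
  B8:   IN=(all ⊤)   OUT={c:-2; rest ⊤}
  B9:   IN={c:-2; rest ⊤}   OUT={c:-2; rest ⊤}

Merge at B5: IN[B5] = OUT[B4] = {a: ⊤, b: ⊤, c: ⊤, d: ⊤, e: -3, f: 6}
Applying B5's transfer function to that IN value gives OUT[B5] (row B5 above).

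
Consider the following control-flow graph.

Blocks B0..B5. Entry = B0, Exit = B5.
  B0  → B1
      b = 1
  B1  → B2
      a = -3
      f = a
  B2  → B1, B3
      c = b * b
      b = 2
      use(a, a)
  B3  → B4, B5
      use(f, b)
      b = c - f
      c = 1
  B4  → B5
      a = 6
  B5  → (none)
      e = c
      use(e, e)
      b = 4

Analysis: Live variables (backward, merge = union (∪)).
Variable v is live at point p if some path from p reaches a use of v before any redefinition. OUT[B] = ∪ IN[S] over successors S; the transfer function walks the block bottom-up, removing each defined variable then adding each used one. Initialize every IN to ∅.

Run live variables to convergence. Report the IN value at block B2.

Answer: {a, b, f}

Trace:
Per-block solution:
  B0:  IN={}  OUT={b}
  B1:  IN={b}  OUT={a, b, f}
  B2:  IN={a, b, f}  OUT={b, c, f}
  B3:  IN={b, c, f}  OUT={c}
  B4:  IN={c}  OUT={c}
  B5:  IN={c}  OUT={}

Merge at B2: OUT[B2] = IN[B1] ⊔ IN[B3] = {b, c, f}
Applying B2's transfer function to that OUT value gives IN[B2] (row B2 above).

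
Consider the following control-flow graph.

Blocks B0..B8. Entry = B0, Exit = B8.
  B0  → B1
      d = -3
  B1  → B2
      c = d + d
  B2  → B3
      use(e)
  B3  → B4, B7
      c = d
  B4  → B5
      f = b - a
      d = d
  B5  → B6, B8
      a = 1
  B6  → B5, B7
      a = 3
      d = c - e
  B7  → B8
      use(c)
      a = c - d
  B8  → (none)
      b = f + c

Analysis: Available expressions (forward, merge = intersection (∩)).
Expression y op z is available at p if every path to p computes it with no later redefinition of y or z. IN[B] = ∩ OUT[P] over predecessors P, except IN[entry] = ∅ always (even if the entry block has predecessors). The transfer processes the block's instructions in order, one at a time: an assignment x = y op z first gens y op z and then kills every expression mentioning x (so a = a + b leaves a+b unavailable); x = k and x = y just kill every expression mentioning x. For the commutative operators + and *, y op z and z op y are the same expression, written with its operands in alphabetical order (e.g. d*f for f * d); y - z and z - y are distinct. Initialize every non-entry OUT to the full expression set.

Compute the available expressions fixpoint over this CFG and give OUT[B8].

Answer: {c+f}

Trace:
Per-block solution:
  B0:   IN={}   OUT={}
  B1:   IN={}   OUT={d+d}
  B2:   IN={d+d}   OUT={d+d}
  B3:   IN={d+d}   OUT={d+d}
  B4:   IN={d+d}   OUT={b-a}
  B5:   IN={}   OUT={}
  B6:   IN={}   OUT={c-e}
  B7:   IN={}   OUT={c-d}
  B8:   IN={}   OUT={c+f}

Merge at B8: IN[B8] = OUT[B5] ∩ OUT[B7] = {}
Applying B8's transfer function to that IN value gives OUT[B8] (row B8 above).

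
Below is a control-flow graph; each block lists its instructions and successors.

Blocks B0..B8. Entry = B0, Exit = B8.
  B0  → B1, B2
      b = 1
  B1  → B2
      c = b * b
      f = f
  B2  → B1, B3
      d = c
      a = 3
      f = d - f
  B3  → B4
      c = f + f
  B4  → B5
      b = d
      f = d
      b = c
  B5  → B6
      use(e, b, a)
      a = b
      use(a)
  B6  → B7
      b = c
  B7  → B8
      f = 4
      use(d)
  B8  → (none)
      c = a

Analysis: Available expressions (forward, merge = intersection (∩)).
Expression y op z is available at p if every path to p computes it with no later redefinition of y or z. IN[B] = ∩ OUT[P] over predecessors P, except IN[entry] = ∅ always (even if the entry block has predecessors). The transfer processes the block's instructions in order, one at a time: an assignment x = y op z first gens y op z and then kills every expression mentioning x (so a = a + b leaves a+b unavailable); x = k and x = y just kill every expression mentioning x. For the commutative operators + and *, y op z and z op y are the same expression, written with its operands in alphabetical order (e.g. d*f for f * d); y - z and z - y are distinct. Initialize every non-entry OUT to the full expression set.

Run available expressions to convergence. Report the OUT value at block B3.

Converged values:
  B0:  IN={}  OUT={}
  B1:  IN={}  OUT={b*b}
  B2:  IN={}  OUT={}
  B3:  IN={}  OUT={f+f}
  B4:  IN={f+f}  OUT={}
  B5:  IN={}  OUT={}
  B6:  IN={}  OUT={}
  B7:  IN={}  OUT={}
  B8:  IN={}  OUT={}

Merge at B3: IN[B3] = OUT[B2] = {}
Applying B3's transfer function to that IN value gives OUT[B3] (row B3 above).

Answer: {f+f}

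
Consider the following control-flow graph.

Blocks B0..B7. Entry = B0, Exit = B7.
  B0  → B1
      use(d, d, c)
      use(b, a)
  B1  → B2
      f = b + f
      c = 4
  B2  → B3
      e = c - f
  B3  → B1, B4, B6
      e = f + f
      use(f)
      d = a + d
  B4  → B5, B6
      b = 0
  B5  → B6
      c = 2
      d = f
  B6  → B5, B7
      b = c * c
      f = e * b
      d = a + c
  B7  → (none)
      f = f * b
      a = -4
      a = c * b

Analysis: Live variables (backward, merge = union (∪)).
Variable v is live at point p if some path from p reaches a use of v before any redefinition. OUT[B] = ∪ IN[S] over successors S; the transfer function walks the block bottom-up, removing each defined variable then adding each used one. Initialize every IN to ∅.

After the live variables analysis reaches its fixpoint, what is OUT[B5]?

Fixpoint table:
  B0:  IN={a, b, c, d, f}  OUT={a, b, d, f}
  B1:  IN={a, b, d, f}  OUT={a, b, c, d, f}
  B2:  IN={a, b, c, d, f}  OUT={a, b, c, d, f}
  B3:  IN={a, b, c, d, f}  OUT={a, b, c, d, e, f}
  B4:  IN={a, c, e, f}  OUT={a, c, e, f}
  B5:  IN={a, e, f}  OUT={a, c, e}
  B6:  IN={a, c, e}  OUT={a, b, c, e, f}
  B7:  IN={b, c, f}  OUT={}

Merge at B5: OUT[B5] = IN[B6] = {a, c, e}

Answer: {a, c, e}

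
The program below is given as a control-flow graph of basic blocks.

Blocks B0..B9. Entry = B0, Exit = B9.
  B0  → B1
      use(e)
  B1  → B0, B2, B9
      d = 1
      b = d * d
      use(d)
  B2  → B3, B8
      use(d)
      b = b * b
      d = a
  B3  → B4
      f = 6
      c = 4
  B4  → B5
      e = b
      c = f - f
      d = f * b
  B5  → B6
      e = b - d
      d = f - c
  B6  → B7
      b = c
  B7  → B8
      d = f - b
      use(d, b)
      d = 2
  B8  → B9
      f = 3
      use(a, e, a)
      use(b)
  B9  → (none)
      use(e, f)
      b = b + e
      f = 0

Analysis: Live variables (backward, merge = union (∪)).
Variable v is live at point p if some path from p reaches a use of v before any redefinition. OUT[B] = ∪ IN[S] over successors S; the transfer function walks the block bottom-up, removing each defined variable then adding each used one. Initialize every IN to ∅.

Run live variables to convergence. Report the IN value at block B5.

Answer: {a, b, c, d, f}

Derivation:
Converged values:
  B0:   IN={a, e, f}   OUT={a, e, f}
  B1:   IN={a, e, f}   OUT={a, b, d, e, f}
  B2:   IN={a, b, d, e}   OUT={a, b, e}
  B3:   IN={a, b}   OUT={a, b, f}
  B4:   IN={a, b, f}   OUT={a, b, c, d, f}
  B5:   IN={a, b, c, d, f}   OUT={a, c, e, f}
  B6:   IN={a, c, e, f}   OUT={a, b, e, f}
  B7:   IN={a, b, e, f}   OUT={a, b, e}
  B8:   IN={a, b, e}   OUT={b, e, f}
  B9:   IN={b, e, f}   OUT={}

Merge at B5: OUT[B5] = IN[B6] = {a, c, e, f}
Applying B5's transfer function to that OUT value gives IN[B5] (row B5 above).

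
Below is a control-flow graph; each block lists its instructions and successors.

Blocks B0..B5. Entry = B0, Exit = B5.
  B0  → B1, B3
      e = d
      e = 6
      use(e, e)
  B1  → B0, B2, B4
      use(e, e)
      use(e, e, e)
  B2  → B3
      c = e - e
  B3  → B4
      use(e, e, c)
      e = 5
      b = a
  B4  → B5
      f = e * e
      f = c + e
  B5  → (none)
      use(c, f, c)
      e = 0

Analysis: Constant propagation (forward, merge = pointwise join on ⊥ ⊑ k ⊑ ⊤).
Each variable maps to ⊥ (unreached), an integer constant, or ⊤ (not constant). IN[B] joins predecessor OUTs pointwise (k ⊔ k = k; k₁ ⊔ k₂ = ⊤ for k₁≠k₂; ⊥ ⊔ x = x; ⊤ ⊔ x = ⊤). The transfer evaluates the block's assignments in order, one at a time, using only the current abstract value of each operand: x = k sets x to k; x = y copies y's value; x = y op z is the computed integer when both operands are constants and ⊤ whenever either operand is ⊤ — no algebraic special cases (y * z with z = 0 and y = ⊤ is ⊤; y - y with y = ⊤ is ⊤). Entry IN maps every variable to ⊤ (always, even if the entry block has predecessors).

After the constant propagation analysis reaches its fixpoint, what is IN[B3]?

Answer: {a: ⊤, b: ⊤, c: ⊤, d: ⊤, e: 6, f: ⊤}

Derivation:
Fixpoint table:
  B0: | IN=(all ⊤) | OUT={e:6; rest ⊤}
  B1: | IN={e:6; rest ⊤} | OUT={e:6; rest ⊤}
  B2: | IN={e:6; rest ⊤} | OUT={c:0, e:6; rest ⊤}
  B3: | IN={e:6; rest ⊤} | OUT={e:5; rest ⊤}
  B4: | IN=(all ⊤) | OUT=(all ⊤)
  B5: | IN=(all ⊤) | OUT={e:0; rest ⊤}

Merge at B3: IN[B3] = OUT[B0] ⊔ OUT[B2] = {a: ⊤, b: ⊤, c: ⊤, d: ⊤, e: 6, f: ⊤}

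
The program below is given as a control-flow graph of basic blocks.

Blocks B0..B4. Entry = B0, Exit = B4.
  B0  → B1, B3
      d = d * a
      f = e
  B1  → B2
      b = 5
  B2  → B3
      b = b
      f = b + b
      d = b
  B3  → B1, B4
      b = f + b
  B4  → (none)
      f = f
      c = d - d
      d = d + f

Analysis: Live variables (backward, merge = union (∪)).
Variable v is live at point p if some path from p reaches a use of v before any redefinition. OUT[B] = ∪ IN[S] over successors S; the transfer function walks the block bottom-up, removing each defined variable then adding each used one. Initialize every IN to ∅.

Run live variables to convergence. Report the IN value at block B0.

Answer: {a, b, d, e}

Working:
Fixpoint table:
  B0:   IN={a, b, d, e}   OUT={b, d, f}
  B1:   IN={}   OUT={b}
  B2:   IN={b}   OUT={b, d, f}
  B3:   IN={b, d, f}   OUT={d, f}
  B4:   IN={d, f}   OUT={}

Merge at B0: OUT[B0] = IN[B1] ⊔ IN[B3] = {b, d, f}
Applying B0's transfer function to that OUT value gives IN[B0] (row B0 above).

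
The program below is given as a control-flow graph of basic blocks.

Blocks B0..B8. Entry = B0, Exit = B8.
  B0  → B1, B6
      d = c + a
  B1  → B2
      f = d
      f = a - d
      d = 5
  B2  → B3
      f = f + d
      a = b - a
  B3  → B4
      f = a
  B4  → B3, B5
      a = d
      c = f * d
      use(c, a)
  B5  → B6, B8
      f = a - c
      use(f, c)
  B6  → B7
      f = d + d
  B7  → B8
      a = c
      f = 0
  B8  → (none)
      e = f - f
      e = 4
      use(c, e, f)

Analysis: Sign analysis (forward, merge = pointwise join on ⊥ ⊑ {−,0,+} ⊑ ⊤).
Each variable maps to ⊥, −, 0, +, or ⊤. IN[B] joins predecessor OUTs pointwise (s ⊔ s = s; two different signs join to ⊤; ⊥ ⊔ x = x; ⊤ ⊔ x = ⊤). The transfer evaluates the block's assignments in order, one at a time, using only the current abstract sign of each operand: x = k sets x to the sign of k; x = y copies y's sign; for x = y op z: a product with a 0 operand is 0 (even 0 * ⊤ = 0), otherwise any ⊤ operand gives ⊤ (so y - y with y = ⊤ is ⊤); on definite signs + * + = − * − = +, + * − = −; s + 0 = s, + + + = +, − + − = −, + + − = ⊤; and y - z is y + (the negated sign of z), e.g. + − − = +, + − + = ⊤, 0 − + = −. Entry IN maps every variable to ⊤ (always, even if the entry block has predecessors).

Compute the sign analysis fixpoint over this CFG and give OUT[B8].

Per-block solution:
  B0: | IN=(all ⊤) | OUT=(all ⊤)
  B1: | IN=(all ⊤) | OUT={d:+; rest ⊤}
  B2: | IN={d:+; rest ⊤} | OUT={d:+; rest ⊤}
  B3: | IN={d:+; rest ⊤} | OUT={d:+; rest ⊤}
  B4: | IN={d:+; rest ⊤} | OUT={a:+, d:+; rest ⊤}
  B5: | IN={a:+, d:+; rest ⊤} | OUT={a:+, d:+; rest ⊤}
  B6: | IN=(all ⊤) | OUT=(all ⊤)
  B7: | IN=(all ⊤) | OUT={f:0; rest ⊤}
  B8: | IN=(all ⊤) | OUT={e:+; rest ⊤}

Merge at B8: IN[B8] = OUT[B5] ⊔ OUT[B7] = {a: ⊤, b: ⊤, c: ⊤, d: ⊤, e: ⊤, f: ⊤}
Applying B8's transfer function to that IN value gives OUT[B8] (row B8 above).

Answer: {a: ⊤, b: ⊤, c: ⊤, d: ⊤, e: +, f: ⊤}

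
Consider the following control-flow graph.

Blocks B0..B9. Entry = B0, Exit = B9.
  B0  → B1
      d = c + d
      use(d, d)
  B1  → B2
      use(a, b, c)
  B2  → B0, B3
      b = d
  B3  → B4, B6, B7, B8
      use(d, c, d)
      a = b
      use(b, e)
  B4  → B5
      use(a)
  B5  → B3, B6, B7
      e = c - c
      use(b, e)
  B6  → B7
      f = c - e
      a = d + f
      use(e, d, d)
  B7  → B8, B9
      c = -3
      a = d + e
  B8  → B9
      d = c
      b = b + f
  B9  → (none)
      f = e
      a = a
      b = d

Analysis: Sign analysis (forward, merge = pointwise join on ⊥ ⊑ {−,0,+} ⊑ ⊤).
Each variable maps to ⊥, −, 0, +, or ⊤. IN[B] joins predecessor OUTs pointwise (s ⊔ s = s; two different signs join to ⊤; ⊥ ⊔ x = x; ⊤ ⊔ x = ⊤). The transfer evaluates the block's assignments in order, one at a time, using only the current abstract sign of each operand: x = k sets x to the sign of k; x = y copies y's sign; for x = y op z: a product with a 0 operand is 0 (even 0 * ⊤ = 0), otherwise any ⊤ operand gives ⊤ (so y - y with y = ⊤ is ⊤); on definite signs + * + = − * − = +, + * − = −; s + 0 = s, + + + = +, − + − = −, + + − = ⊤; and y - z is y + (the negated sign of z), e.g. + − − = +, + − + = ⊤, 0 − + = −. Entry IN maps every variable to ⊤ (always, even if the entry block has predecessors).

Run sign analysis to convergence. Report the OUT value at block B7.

Answer: {a: ⊤, b: ⊤, c: -, d: ⊤, e: ⊤, f: ⊤}

Trace:
Fixpoint table:
  B0:  IN=(all ⊤)  OUT=(all ⊤)
  B1:  IN=(all ⊤)  OUT=(all ⊤)
  B2:  IN=(all ⊤)  OUT=(all ⊤)
  B3:  IN=(all ⊤)  OUT=(all ⊤)
  B4:  IN=(all ⊤)  OUT=(all ⊤)
  B5:  IN=(all ⊤)  OUT=(all ⊤)
  B6:  IN=(all ⊤)  OUT=(all ⊤)
  B7:  IN=(all ⊤)  OUT={c:-; rest ⊤}
  B8:  IN=(all ⊤)  OUT=(all ⊤)
  B9:  IN=(all ⊤)  OUT=(all ⊤)

Merge at B7: IN[B7] = OUT[B3] ⊔ OUT[B5] ⊔ OUT[B6] = {a: ⊤, b: ⊤, c: ⊤, d: ⊤, e: ⊤, f: ⊤}
Applying B7's transfer function to that IN value gives OUT[B7] (row B7 above).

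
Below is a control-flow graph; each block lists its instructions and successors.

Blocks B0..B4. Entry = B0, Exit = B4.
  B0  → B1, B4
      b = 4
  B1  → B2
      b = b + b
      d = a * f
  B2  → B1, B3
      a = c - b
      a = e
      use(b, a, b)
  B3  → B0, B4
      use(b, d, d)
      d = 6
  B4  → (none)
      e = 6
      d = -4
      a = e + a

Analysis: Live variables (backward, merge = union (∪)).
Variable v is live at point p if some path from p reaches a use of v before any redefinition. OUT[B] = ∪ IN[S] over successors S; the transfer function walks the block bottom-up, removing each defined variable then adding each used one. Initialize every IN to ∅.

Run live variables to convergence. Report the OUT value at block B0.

Answer: {a, b, c, e, f}

Derivation:
Fixpoint table:
  B0:   IN={a, c, e, f}   OUT={a, b, c, e, f}
  B1:   IN={a, b, c, e, f}   OUT={b, c, d, e, f}
  B2:   IN={b, c, d, e, f}   OUT={a, b, c, d, e, f}
  B3:   IN={a, b, c, d, e, f}   OUT={a, c, e, f}
  B4:   IN={a}   OUT={}

Merge at B0: OUT[B0] = IN[B1] ⊔ IN[B4] = {a, b, c, e, f}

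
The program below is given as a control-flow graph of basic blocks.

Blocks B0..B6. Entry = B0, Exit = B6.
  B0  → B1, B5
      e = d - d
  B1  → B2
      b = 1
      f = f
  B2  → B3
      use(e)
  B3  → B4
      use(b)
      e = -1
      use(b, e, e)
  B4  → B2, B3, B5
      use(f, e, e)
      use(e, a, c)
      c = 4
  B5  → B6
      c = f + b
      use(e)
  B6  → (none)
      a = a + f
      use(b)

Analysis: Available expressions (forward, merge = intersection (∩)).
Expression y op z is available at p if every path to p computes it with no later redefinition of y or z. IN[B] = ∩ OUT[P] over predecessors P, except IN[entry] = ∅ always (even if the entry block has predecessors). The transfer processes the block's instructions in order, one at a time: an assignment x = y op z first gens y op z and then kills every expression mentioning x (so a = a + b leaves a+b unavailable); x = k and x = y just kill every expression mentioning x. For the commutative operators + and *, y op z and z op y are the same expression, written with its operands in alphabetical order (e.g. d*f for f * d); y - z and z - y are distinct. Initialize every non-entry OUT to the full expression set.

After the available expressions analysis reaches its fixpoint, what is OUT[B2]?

Fixpoint table:
  B0: | IN={} | OUT={d-d}
  B1: | IN={d-d} | OUT={d-d}
  B2: | IN={d-d} | OUT={d-d}
  B3: | IN={d-d} | OUT={d-d}
  B4: | IN={d-d} | OUT={d-d}
  B5: | IN={d-d} | OUT={b+f, d-d}
  B6: | IN={b+f, d-d} | OUT={b+f, d-d}

Merge at B2: IN[B2] = OUT[B1] ∩ OUT[B4] = {d-d}
Applying B2's transfer function to that IN value gives OUT[B2] (row B2 above).

Answer: {d-d}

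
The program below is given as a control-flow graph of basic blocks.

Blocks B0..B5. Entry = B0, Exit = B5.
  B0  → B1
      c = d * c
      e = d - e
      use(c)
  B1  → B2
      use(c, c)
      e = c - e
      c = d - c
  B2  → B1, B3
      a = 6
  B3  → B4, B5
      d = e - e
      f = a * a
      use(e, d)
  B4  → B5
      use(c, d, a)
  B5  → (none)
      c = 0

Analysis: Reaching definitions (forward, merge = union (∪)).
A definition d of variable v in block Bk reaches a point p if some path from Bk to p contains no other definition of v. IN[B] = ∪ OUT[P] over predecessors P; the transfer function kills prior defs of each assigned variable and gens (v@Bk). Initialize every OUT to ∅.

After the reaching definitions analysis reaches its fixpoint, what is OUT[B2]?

Per-block solution:
  B0: | IN={} | OUT={c@B0, e@B0}
  B1: | IN={a@B2, c@B0, c@B1, e@B0, e@B1} | OUT={a@B2, c@B1, e@B1}
  B2: | IN={a@B2, c@B1, e@B1} | OUT={a@B2, c@B1, e@B1}
  B3: | IN={a@B2, c@B1, e@B1} | OUT={a@B2, c@B1, d@B3, e@B1, f@B3}
  B4: | IN={a@B2, c@B1, d@B3, e@B1, f@B3} | OUT={a@B2, c@B1, d@B3, e@B1, f@B3}
  B5: | IN={a@B2, c@B1, d@B3, e@B1, f@B3} | OUT={a@B2, c@B5, d@B3, e@B1, f@B3}

Merge at B2: IN[B2] = OUT[B1] = {a@B2, c@B1, e@B1}
Applying B2's transfer function to that IN value gives OUT[B2] (row B2 above).

Answer: {a@B2, c@B1, e@B1}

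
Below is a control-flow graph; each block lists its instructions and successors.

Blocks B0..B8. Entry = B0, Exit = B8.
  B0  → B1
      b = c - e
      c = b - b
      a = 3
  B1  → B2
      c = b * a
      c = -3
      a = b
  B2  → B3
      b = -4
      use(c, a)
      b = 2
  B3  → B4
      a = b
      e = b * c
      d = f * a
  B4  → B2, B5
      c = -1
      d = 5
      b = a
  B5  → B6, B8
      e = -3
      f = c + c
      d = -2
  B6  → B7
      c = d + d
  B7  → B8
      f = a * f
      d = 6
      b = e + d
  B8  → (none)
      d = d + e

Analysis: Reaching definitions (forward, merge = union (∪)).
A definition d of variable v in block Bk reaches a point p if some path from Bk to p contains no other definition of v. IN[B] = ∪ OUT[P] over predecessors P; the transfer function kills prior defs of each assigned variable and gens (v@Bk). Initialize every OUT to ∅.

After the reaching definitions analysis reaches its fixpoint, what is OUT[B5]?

Converged values:
  B0:  IN={}  OUT={a@B0, b@B0, c@B0}
  B1:  IN={a@B0, b@B0, c@B0}  OUT={a@B1, b@B0, c@B1}
  B2:  IN={a@B1, a@B3, b@B0, b@B4, c@B1, c@B4, d@B4, e@B3}  OUT={a@B1, a@B3, b@B2, c@B1, c@B4, d@B4, e@B3}
  B3:  IN={a@B1, a@B3, b@B2, c@B1, c@B4, d@B4, e@B3}  OUT={a@B3, b@B2, c@B1, c@B4, d@B3, e@B3}
  B4:  IN={a@B3, b@B2, c@B1, c@B4, d@B3, e@B3}  OUT={a@B3, b@B4, c@B4, d@B4, e@B3}
  B5:  IN={a@B3, b@B4, c@B4, d@B4, e@B3}  OUT={a@B3, b@B4, c@B4, d@B5, e@B5, f@B5}
  B6:  IN={a@B3, b@B4, c@B4, d@B5, e@B5, f@B5}  OUT={a@B3, b@B4, c@B6, d@B5, e@B5, f@B5}
  B7:  IN={a@B3, b@B4, c@B6, d@B5, e@B5, f@B5}  OUT={a@B3, b@B7, c@B6, d@B7, e@B5, f@B7}
  B8:  IN={a@B3, b@B4, b@B7, c@B4, c@B6, d@B5, d@B7, e@B5, f@B5, f@B7}  OUT={a@B3, b@B4, b@B7, c@B4, c@B6, d@B8, e@B5, f@B5, f@B7}

Merge at B5: IN[B5] = OUT[B4] = {a@B3, b@B4, c@B4, d@B4, e@B3}
Applying B5's transfer function to that IN value gives OUT[B5] (row B5 above).

Answer: {a@B3, b@B4, c@B4, d@B5, e@B5, f@B5}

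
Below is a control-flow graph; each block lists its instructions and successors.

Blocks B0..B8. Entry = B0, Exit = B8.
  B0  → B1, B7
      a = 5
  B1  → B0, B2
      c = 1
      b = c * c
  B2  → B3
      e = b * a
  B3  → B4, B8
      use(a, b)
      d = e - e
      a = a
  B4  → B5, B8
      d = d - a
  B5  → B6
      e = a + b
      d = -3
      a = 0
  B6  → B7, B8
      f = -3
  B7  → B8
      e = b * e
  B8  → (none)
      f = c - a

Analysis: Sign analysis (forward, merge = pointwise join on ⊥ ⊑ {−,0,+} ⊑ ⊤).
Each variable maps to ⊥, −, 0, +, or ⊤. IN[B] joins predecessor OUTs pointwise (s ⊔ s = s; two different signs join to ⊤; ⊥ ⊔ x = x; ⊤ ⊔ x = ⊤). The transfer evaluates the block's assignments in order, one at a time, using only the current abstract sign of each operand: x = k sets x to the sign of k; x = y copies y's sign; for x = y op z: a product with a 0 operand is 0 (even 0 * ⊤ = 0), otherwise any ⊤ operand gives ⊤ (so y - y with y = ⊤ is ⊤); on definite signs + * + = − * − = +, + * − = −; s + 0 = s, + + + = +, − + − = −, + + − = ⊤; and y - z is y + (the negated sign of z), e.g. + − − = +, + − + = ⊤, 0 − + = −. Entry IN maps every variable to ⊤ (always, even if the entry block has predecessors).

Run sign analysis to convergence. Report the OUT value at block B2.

Fixpoint table:
  B0:  IN=(all ⊤)  OUT={a:+; rest ⊤}
  B1:  IN={a:+; rest ⊤}  OUT={a:+, b:+, c:+; rest ⊤}
  B2:  IN={a:+, b:+, c:+; rest ⊤}  OUT={a:+, b:+, c:+, e:+; rest ⊤}
  B3:  IN={a:+, b:+, c:+, e:+; rest ⊤}  OUT={a:+, b:+, c:+, e:+; rest ⊤}
  B4:  IN={a:+, b:+, c:+, e:+; rest ⊤}  OUT={a:+, b:+, c:+, e:+; rest ⊤}
  B5:  IN={a:+, b:+, c:+, e:+; rest ⊤}  OUT={a:0, b:+, c:+, d:-, e:+; rest ⊤}
  B6:  IN={a:0, b:+, c:+, d:-, e:+; rest ⊤}  OUT={a:0, b:+, c:+, d:-, e:+, f:-; rest ⊤}
  B7:  IN=(all ⊤)  OUT=(all ⊤)
  B8:  IN=(all ⊤)  OUT=(all ⊤)

Merge at B2: IN[B2] = OUT[B1] = {a: +, b: +, c: +, d: ⊤, e: ⊤, f: ⊤}
Applying B2's transfer function to that IN value gives OUT[B2] (row B2 above).

Answer: {a: +, b: +, c: +, d: ⊤, e: +, f: ⊤}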